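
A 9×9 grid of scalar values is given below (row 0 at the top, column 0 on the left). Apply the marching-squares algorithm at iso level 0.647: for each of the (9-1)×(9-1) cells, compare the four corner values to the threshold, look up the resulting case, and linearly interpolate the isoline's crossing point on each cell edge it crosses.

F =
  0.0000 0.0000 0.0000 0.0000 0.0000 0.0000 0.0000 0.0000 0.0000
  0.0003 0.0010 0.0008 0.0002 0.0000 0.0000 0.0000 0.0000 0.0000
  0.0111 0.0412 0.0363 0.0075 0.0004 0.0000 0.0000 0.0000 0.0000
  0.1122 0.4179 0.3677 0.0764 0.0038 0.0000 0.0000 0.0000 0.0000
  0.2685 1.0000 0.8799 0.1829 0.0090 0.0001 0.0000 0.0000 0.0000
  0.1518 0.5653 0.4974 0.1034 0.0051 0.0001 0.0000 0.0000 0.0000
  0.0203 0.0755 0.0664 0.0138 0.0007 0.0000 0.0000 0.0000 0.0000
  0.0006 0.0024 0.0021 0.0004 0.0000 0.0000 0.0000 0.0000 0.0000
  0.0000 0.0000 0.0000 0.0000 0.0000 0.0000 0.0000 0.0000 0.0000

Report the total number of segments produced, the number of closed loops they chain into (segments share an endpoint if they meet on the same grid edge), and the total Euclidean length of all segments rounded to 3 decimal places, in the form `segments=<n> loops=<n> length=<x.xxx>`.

segments=6 loops=1 length=5.010

cell (3,0): code 0100 → (3.394,1.000)–(4.000,0.517)
cell (3,1): code 1100 → (3.545,2.000)–(3.394,1.000)
cell (3,2): code 1000 → (4.000,2.334)–(3.545,2.000)
cell (4,0): code 0010 → (4.000,0.517)–(4.812,1.000)
cell (4,1): code 0011 → (4.812,1.000)–(4.609,2.000)
cell (4,2): code 0001 → (4.609,2.000)–(4.000,2.334)
total: 6 segments, chained into 1 closed loop(s), length Σ = 5.010322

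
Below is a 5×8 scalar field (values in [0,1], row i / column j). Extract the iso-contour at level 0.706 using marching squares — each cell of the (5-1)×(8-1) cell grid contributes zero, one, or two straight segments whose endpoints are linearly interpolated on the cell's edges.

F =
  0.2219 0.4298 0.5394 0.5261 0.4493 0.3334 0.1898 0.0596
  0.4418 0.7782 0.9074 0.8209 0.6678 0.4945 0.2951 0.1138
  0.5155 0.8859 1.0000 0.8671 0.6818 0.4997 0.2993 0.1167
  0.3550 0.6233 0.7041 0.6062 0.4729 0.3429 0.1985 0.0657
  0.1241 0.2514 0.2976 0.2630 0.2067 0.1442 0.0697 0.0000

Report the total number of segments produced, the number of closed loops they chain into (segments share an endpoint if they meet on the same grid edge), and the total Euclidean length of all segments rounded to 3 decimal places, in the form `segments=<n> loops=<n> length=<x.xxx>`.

segments=10 loops=1 length=9.277

cell (0,0): code 0100 → (0.793,1.000)–(1.000,0.785)
cell (0,1): code 1100 → (0.453,2.000)–(0.793,1.000)
cell (0,2): code 1100 → (0.610,3.000)–(0.453,2.000)
cell (0,3): code 1000 → (1.000,3.750)–(0.610,3.000)
cell (1,0): code 0110 → (1.000,0.785)–(2.000,0.514)
cell (1,3): code 1001 → (2.000,3.869)–(1.000,3.750)
cell (2,0): code 0010 → (2.000,0.514)–(2.685,1.000)
cell (2,1): code 0011 → (2.685,1.000)–(2.994,2.000)
cell (2,2): code 0011 → (2.994,2.000)–(2.617,3.000)
cell (2,3): code 0001 → (2.617,3.000)–(2.000,3.869)
total: 10 segments, chained into 1 closed loop(s), length Σ = 9.276741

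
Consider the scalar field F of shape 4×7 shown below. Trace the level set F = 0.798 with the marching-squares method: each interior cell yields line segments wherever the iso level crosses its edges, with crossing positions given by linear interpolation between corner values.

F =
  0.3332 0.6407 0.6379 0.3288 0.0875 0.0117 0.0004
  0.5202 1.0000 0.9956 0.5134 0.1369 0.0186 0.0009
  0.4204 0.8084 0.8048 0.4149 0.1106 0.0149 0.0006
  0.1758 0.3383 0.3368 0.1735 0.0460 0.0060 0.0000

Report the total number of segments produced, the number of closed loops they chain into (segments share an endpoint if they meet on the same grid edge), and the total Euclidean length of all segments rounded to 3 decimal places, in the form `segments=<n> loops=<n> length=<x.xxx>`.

segments=8 loops=1 length=5.597

cell (0,0): code 0100 → (0.438,1.000)–(1.000,0.579)
cell (0,1): code 1100 → (0.448,2.000)–(0.438,1.000)
cell (0,2): code 1000 → (1.000,2.410)–(0.448,2.000)
cell (1,0): code 0110 → (1.000,0.579)–(2.000,0.973)
cell (1,2): code 1001 → (2.000,2.017)–(1.000,2.410)
cell (2,0): code 0010 → (2.000,0.973)–(2.022,1.000)
cell (2,1): code 0011 → (2.022,1.000)–(2.015,2.000)
cell (2,2): code 0001 → (2.015,2.000)–(2.000,2.017)
total: 8 segments, chained into 1 closed loop(s), length Σ = 5.596826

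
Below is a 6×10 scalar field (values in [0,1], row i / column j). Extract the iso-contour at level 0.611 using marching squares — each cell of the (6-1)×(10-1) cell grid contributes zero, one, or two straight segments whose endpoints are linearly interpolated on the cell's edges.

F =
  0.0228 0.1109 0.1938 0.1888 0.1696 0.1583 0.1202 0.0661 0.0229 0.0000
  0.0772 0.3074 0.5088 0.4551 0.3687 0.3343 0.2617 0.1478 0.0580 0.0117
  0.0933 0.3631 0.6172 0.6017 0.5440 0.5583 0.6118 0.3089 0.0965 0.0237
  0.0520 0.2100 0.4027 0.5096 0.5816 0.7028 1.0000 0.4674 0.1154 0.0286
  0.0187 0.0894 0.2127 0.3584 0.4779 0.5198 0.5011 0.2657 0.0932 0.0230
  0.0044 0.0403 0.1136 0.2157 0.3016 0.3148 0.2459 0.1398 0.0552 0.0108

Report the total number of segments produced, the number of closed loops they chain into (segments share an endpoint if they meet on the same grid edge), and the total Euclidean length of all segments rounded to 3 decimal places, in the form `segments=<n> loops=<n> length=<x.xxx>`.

cell (1,1): code 0100 → (1.943,2.000)–(2.000,1.976)
cell (1,2): code 1000 → (2.000,2.400)–(1.943,2.000)
cell (1,5): code 0100 → (1.998,6.000)–(2.000,5.985)
cell (1,6): code 1000 → (2.000,6.003)–(1.998,6.000)
cell (2,1): code 0010 → (2.000,1.976)–(2.029,2.000)
cell (2,2): code 0001 → (2.029,2.000)–(2.000,2.400)
cell (2,4): code 0100 → (2.365,5.000)–(3.000,4.243)
cell (2,5): code 1110 → (2.000,5.985)–(2.365,5.000)
cell (2,6): code 1001 → (3.000,6.730)–(2.000,6.003)
cell (3,4): code 0010 → (3.000,4.243)–(3.502,5.000)
cell (3,5): code 0011 → (3.502,5.000)–(3.780,6.000)
cell (3,6): code 0001 → (3.780,6.000)–(3.000,6.730)
total: 12 segments, chained into 2 closed loop(s), length Σ = 7.214277

segments=12 loops=2 length=7.214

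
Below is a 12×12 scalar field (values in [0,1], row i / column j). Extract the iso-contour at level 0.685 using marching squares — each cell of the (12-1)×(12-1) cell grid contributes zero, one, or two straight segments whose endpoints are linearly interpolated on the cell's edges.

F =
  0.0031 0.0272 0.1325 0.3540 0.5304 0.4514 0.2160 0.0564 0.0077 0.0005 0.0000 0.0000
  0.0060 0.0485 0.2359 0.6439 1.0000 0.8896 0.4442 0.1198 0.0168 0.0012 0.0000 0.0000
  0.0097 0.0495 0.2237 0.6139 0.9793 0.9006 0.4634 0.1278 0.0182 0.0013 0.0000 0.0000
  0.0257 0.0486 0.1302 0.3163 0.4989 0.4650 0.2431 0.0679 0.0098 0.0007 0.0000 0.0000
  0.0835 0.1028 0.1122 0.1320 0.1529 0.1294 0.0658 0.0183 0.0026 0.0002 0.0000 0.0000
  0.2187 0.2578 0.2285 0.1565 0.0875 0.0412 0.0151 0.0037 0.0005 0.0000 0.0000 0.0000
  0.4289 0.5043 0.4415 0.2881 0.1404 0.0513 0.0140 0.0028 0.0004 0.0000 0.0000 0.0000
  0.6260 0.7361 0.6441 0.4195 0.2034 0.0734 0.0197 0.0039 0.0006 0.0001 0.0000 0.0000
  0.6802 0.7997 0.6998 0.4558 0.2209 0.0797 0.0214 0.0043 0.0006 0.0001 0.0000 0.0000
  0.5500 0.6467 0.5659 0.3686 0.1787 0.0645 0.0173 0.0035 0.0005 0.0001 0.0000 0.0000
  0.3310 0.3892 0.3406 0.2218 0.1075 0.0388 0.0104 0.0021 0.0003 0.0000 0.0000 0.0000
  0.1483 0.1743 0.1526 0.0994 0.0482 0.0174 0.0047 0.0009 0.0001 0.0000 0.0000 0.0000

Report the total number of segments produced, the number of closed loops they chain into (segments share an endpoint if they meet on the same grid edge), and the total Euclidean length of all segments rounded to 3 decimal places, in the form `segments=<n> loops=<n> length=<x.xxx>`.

cell (0,3): code 0100 → (0.329,4.000)–(1.000,3.115)
cell (0,4): code 1100 → (0.533,5.000)–(0.329,4.000)
cell (0,5): code 1000 → (1.000,5.459)–(0.533,5.000)
cell (1,3): code 0110 → (1.000,3.115)–(2.000,3.195)
cell (1,5): code 1001 → (2.000,5.493)–(1.000,5.459)
cell (2,3): code 0010 → (2.000,3.195)–(2.613,4.000)
cell (2,4): code 0011 → (2.613,4.000)–(2.495,5.000)
cell (2,5): code 0001 → (2.495,5.000)–(2.000,5.493)
cell (6,0): code 0100 → (6.780,1.000)–(7.000,0.536)
cell (6,1): code 1000 → (7.000,1.555)–(6.780,1.000)
cell (7,0): code 0110 → (7.000,0.536)–(8.000,0.040)
cell (7,1): code 1101 → (7.734,2.000)–(7.000,1.555)
cell (7,2): code 1000 → (8.000,2.061)–(7.734,2.000)
cell (8,0): code 0010 → (8.000,0.040)–(8.750,1.000)
cell (8,1): code 0011 → (8.750,1.000)–(8.111,2.000)
cell (8,2): code 0001 → (8.111,2.000)–(8.000,2.061)
total: 16 segments, chained into 2 closed loop(s), length Σ = 13.396163

segments=16 loops=2 length=13.396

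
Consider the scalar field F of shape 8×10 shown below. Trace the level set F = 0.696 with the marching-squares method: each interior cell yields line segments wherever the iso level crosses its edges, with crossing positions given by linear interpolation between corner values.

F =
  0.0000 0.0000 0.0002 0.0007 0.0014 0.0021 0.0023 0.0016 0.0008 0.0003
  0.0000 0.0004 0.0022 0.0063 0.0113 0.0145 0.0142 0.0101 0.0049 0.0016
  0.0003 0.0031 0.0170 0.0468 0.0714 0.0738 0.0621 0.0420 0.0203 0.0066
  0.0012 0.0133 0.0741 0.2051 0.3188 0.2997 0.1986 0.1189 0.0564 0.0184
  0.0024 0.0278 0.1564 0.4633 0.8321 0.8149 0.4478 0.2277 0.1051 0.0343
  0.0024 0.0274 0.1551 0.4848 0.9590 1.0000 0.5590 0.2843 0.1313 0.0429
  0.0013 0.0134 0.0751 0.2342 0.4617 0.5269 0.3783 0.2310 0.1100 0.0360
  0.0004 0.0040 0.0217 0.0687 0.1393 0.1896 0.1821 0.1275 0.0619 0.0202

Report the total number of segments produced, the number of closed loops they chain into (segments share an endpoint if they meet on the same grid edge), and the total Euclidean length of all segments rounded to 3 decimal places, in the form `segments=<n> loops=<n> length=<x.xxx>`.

cell (3,3): code 0100 → (3.735,4.000)–(4.000,3.631)
cell (3,4): code 1100 → (3.769,5.000)–(3.735,4.000)
cell (3,5): code 1000 → (4.000,5.324)–(3.769,5.000)
cell (4,3): code 0110 → (4.000,3.631)–(5.000,3.445)
cell (4,5): code 1001 → (5.000,5.689)–(4.000,5.324)
cell (5,3): code 0010 → (5.000,3.445)–(5.529,4.000)
cell (5,4): code 0011 → (5.529,4.000)–(5.643,5.000)
cell (5,5): code 0001 → (5.643,5.000)–(5.000,5.689)
total: 8 segments, chained into 1 closed loop(s), length Σ = 6.649641

segments=8 loops=1 length=6.650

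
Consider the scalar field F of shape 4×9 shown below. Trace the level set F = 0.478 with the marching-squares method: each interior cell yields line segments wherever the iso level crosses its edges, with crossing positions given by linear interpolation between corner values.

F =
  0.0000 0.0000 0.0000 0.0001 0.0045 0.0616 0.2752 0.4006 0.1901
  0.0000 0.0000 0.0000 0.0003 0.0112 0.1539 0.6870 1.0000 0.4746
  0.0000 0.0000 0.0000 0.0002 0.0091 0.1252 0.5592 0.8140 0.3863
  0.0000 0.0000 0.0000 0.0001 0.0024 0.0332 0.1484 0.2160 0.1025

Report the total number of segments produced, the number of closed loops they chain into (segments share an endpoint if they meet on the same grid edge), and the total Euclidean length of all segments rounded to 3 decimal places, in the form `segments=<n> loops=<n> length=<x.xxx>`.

segments=8 loops=1 length=7.371

cell (0,5): code 0100 → (0.492,6.000)–(1.000,5.608)
cell (0,6): code 1100 → (0.129,7.000)–(0.492,6.000)
cell (0,7): code 1000 → (1.000,7.994)–(0.129,7.000)
cell (1,5): code 0110 → (1.000,5.608)–(2.000,5.813)
cell (1,7): code 1001 → (2.000,7.786)–(1.000,7.994)
cell (2,5): code 0010 → (2.000,5.813)–(2.198,6.000)
cell (2,6): code 0011 → (2.198,6.000)–(2.562,7.000)
cell (2,7): code 0001 → (2.562,7.000)–(2.000,7.786)
total: 8 segments, chained into 1 closed loop(s), length Σ = 7.370911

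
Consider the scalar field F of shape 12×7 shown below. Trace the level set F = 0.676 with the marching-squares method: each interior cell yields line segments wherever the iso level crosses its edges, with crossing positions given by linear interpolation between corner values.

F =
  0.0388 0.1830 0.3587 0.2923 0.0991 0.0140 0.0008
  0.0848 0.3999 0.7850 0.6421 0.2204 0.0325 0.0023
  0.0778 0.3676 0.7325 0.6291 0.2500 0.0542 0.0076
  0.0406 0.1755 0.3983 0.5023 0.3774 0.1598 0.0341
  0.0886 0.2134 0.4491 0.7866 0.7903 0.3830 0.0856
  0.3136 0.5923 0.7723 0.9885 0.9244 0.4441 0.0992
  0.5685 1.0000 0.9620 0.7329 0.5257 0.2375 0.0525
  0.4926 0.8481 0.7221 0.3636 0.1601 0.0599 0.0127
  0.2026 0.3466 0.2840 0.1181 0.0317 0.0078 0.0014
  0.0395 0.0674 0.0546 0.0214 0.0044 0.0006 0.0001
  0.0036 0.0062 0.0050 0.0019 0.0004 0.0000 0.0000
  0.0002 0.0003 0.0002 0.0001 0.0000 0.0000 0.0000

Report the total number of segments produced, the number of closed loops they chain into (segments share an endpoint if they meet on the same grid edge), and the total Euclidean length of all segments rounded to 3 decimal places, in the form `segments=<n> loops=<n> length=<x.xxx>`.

cell (0,1): code 0100 → (0.744,2.000)–(1.000,1.717)
cell (0,2): code 1000 → (1.000,2.763)–(0.744,2.000)
cell (1,1): code 0110 → (1.000,1.717)–(2.000,1.845)
cell (1,2): code 1001 → (2.000,2.546)–(1.000,2.763)
cell (2,1): code 0010 → (2.000,1.845)–(2.169,2.000)
cell (2,2): code 0001 → (2.169,2.000)–(2.000,2.546)
cell (3,2): code 0100 → (3.611,3.000)–(4.000,2.672)
cell (3,3): code 1100 → (3.723,4.000)–(3.611,3.000)
cell (3,4): code 1000 → (4.000,4.281)–(3.723,4.000)
cell (4,1): code 0100 → (4.702,2.000)–(5.000,1.465)
cell (4,2): code 1110 → (4.000,2.672)–(4.702,2.000)
cell (4,4): code 1001 → (5.000,4.517)–(4.000,4.281)
cell (5,0): code 0100 → (5.205,1.000)–(6.000,0.249)
cell (5,1): code 1110 → (5.000,1.465)–(5.205,1.000)
cell (5,3): code 1011 → (6.000,3.275)–(5.623,4.000)
cell (5,4): code 0001 → (5.623,4.000)–(5.000,4.517)
cell (6,0): code 0110 → (6.000,0.249)–(7.000,0.516)
cell (6,2): code 1011 → (7.000,2.129)–(6.154,3.000)
cell (6,3): code 0001 → (6.154,3.000)–(6.000,3.275)
cell (7,0): code 0010 → (7.000,0.516)–(7.343,1.000)
cell (7,1): code 0011 → (7.343,1.000)–(7.105,2.000)
cell (7,2): code 0001 → (7.105,2.000)–(7.000,2.129)
total: 22 segments, chained into 2 closed loop(s), length Σ = 16.120222

segments=22 loops=2 length=16.120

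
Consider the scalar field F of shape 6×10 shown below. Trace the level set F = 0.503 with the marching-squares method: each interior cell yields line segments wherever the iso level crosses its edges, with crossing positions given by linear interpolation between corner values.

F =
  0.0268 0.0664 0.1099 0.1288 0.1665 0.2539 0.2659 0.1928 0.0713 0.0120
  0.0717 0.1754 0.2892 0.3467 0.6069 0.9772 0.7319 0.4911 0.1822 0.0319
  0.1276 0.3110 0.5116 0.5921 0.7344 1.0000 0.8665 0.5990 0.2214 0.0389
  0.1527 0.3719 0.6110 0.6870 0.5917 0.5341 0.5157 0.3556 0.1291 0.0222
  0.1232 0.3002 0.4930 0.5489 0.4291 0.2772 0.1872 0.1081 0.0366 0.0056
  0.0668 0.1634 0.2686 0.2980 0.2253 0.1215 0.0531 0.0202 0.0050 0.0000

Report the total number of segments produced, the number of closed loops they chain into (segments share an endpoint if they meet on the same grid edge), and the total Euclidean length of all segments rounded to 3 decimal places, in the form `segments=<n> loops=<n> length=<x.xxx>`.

segments=20 loops=1 length=14.743

cell (0,3): code 0100 → (0.764,4.000)–(1.000,3.601)
cell (0,4): code 1100 → (0.344,5.000)–(0.764,4.000)
cell (0,5): code 1100 → (0.509,6.000)–(0.344,5.000)
cell (0,6): code 1000 → (1.000,6.951)–(0.509,6.000)
cell (1,1): code 0100 → (1.961,2.000)–(2.000,1.957)
cell (1,2): code 1100 → (1.637,3.000)–(1.961,2.000)
cell (1,3): code 1110 → (1.000,3.601)–(1.637,3.000)
cell (1,6): code 1101 → (1.110,7.000)–(1.000,6.951)
cell (1,7): code 1000 → (2.000,7.254)–(1.110,7.000)
cell (2,1): code 0110 → (2.000,1.957)–(3.000,1.548)
cell (2,6): code 1011 → (3.000,6.079)–(2.394,7.000)
cell (2,7): code 0001 → (2.394,7.000)–(2.000,7.254)
cell (3,1): code 0010 → (3.000,1.548)–(3.915,2.000)
cell (3,2): code 0111 → (3.915,2.000)–(4.000,2.179)
cell (3,3): code 1011 → (4.000,3.383)–(3.546,4.000)
cell (3,4): code 0011 → (3.546,4.000)–(3.121,5.000)
cell (3,5): code 0011 → (3.121,5.000)–(3.039,6.000)
cell (3,6): code 0001 → (3.039,6.000)–(3.000,6.079)
cell (4,2): code 0010 → (4.000,2.179)–(4.183,3.000)
cell (4,3): code 0001 → (4.183,3.000)–(4.000,3.383)
total: 20 segments, chained into 1 closed loop(s), length Σ = 14.742612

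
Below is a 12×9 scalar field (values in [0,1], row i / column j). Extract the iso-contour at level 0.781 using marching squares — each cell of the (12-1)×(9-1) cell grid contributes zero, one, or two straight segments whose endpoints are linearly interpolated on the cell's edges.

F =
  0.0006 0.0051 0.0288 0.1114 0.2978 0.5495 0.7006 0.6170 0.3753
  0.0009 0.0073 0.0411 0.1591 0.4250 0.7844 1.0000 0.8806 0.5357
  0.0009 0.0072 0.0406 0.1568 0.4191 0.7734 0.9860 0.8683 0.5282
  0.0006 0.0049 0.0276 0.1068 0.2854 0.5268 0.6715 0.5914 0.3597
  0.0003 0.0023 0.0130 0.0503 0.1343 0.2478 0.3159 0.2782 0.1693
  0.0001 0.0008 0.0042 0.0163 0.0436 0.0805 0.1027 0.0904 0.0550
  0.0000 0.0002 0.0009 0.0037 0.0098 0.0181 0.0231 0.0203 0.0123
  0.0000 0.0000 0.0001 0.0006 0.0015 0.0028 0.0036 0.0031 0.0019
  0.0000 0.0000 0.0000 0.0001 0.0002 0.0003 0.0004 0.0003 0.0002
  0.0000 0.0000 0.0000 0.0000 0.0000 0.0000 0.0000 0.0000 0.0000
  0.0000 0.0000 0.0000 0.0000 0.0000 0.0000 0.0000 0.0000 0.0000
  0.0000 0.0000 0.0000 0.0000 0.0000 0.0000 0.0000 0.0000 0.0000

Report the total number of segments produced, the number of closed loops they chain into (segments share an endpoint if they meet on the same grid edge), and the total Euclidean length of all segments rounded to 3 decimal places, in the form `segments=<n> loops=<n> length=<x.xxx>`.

segments=10 loops=1 length=7.411

cell (0,4): code 0100 → (0.986,5.000)–(1.000,4.991)
cell (0,5): code 1100 → (0.269,6.000)–(0.986,5.000)
cell (0,6): code 1100 → (0.622,7.000)–(0.269,6.000)
cell (0,7): code 1000 → (1.000,7.289)–(0.622,7.000)
cell (1,4): code 0010 → (1.000,4.991)–(1.309,5.000)
cell (1,5): code 0111 → (1.309,5.000)–(2.000,5.036)
cell (1,7): code 1001 → (2.000,7.257)–(1.000,7.289)
cell (2,5): code 0010 → (2.000,5.036)–(2.652,6.000)
cell (2,6): code 0011 → (2.652,6.000)–(2.315,7.000)
cell (2,7): code 0001 → (2.315,7.000)–(2.000,7.257)
total: 10 segments, chained into 1 closed loop(s), length Σ = 7.411168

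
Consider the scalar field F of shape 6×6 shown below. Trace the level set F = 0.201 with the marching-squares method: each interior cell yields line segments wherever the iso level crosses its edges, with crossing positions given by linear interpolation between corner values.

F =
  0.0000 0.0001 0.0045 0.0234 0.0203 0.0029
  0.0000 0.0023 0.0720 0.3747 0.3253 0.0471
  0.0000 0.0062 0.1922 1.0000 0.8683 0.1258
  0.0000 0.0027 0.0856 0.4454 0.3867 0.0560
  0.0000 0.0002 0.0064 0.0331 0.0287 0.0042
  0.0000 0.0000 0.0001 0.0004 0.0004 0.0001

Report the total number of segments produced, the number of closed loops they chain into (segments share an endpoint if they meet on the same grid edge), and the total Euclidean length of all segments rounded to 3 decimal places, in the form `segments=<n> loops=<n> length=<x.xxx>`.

cell (0,2): code 0100 → (0.506,3.000)–(1.000,2.426)
cell (0,3): code 1100 → (0.592,4.000)–(0.506,3.000)
cell (0,4): code 1000 → (1.000,4.447)–(0.592,4.000)
cell (1,2): code 0110 → (1.000,2.426)–(2.000,2.011)
cell (1,4): code 1001 → (2.000,4.899)–(1.000,4.447)
cell (2,2): code 0110 → (2.000,2.011)–(3.000,2.321)
cell (2,4): code 1001 → (3.000,4.562)–(2.000,4.899)
cell (3,2): code 0010 → (3.000,2.321)–(3.593,3.000)
cell (3,3): code 0011 → (3.593,3.000)–(3.519,4.000)
cell (3,4): code 0001 → (3.519,4.000)–(3.000,4.562)
total: 10 segments, chained into 1 closed loop(s), length Σ = 9.317117

segments=10 loops=1 length=9.317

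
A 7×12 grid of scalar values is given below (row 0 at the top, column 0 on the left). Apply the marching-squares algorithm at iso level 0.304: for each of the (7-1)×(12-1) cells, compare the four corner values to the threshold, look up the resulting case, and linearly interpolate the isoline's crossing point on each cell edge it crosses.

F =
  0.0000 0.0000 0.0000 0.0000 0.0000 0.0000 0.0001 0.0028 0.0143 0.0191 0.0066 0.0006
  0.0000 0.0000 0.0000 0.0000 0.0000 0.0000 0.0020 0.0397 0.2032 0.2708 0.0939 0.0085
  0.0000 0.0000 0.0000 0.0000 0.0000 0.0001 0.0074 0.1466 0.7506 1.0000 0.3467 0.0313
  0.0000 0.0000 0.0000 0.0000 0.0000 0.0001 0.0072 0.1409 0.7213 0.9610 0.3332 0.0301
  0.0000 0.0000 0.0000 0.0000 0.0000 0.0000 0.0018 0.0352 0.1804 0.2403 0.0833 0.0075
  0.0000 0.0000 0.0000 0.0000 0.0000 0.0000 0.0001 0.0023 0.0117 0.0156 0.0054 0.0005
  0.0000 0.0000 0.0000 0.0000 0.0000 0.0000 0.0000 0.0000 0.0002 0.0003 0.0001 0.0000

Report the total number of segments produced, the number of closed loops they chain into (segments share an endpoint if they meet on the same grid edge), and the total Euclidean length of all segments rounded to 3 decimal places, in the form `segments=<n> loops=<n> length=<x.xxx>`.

segments=10 loops=1 length=9.093

cell (1,7): code 0100 → (1.184,8.000)–(2.000,7.261)
cell (1,8): code 1100 → (1.046,9.000)–(1.184,8.000)
cell (1,9): code 1100 → (1.831,10.000)–(1.046,9.000)
cell (1,10): code 1000 → (2.000,10.135)–(1.831,10.000)
cell (2,7): code 0110 → (2.000,7.261)–(3.000,7.281)
cell (2,10): code 1001 → (3.000,10.096)–(2.000,10.135)
cell (3,7): code 0010 → (3.000,7.281)–(3.771,8.000)
cell (3,8): code 0011 → (3.771,8.000)–(3.912,9.000)
cell (3,9): code 0011 → (3.912,9.000)–(3.117,10.000)
cell (3,10): code 0001 → (3.117,10.000)–(3.000,10.096)
total: 10 segments, chained into 1 closed loop(s), length Σ = 9.092873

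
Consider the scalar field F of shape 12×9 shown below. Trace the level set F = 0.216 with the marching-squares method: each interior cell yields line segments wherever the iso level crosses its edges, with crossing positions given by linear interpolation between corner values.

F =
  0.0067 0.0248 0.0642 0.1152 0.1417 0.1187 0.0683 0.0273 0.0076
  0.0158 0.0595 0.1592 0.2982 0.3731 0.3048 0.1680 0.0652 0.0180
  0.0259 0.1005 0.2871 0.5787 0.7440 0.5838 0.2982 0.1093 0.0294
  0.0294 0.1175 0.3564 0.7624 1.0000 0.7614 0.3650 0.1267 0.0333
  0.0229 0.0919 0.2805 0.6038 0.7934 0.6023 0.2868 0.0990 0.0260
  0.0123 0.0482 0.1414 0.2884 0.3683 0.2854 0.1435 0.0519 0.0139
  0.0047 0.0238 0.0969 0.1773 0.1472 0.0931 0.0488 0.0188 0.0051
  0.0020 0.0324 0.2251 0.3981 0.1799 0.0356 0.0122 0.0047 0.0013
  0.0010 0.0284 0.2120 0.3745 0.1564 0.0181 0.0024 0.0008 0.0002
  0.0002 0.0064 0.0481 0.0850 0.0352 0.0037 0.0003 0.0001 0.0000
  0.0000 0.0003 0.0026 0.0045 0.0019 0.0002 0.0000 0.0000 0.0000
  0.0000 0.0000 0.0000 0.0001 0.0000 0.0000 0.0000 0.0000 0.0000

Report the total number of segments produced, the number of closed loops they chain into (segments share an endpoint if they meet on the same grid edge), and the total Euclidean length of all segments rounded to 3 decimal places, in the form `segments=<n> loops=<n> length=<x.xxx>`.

cell (0,2): code 0100 → (0.551,3.000)–(1.000,2.409)
cell (0,3): code 1100 → (0.321,4.000)–(0.551,3.000)
cell (0,4): code 1100 → (0.523,5.000)–(0.321,4.000)
cell (0,5): code 1000 → (1.000,5.649)–(0.523,5.000)
cell (1,1): code 0100 → (1.444,2.000)–(2.000,1.619)
cell (1,2): code 1110 → (1.000,2.409)–(1.444,2.000)
cell (1,5): code 1101 → (1.369,6.000)–(1.000,5.649)
cell (1,6): code 1000 → (2.000,6.435)–(1.369,6.000)
cell (2,1): code 0110 → (2.000,1.619)–(3.000,1.412)
cell (2,6): code 1001 → (3.000,6.625)–(2.000,6.435)
cell (3,1): code 0110 → (3.000,1.412)–(4.000,1.658)
cell (3,6): code 1001 → (4.000,6.377)–(3.000,6.625)
cell (4,1): code 0010 → (4.000,1.658)–(4.464,2.000)
cell (4,2): code 0111 → (4.464,2.000)–(5.000,2.507)
cell (4,5): code 1011 → (5.000,5.489)–(4.494,6.000)
cell (4,6): code 0001 → (4.494,6.000)–(4.000,6.377)
cell (5,2): code 0010 → (5.000,2.507)–(5.652,3.000)
cell (5,3): code 0011 → (5.652,3.000)–(5.689,4.000)
cell (5,4): code 0011 → (5.689,4.000)–(5.361,5.000)
cell (5,5): code 0001 → (5.361,5.000)–(5.000,5.489)
cell (6,1): code 0100 → (6.929,2.000)–(7.000,1.953)
cell (6,2): code 1100 → (6.175,3.000)–(6.929,2.000)
cell (6,3): code 1000 → (7.000,3.835)–(6.175,3.000)
cell (7,1): code 0010 → (7.000,1.953)–(7.695,2.000)
cell (7,2): code 0111 → (7.695,2.000)–(8.000,2.025)
cell (7,3): code 1001 → (8.000,3.727)–(7.000,3.835)
cell (8,2): code 0010 → (8.000,2.025)–(8.547,3.000)
cell (8,3): code 0001 → (8.547,3.000)–(8.000,3.727)
total: 28 segments, chained into 2 closed loop(s), length Σ = 22.927165

segments=28 loops=2 length=22.927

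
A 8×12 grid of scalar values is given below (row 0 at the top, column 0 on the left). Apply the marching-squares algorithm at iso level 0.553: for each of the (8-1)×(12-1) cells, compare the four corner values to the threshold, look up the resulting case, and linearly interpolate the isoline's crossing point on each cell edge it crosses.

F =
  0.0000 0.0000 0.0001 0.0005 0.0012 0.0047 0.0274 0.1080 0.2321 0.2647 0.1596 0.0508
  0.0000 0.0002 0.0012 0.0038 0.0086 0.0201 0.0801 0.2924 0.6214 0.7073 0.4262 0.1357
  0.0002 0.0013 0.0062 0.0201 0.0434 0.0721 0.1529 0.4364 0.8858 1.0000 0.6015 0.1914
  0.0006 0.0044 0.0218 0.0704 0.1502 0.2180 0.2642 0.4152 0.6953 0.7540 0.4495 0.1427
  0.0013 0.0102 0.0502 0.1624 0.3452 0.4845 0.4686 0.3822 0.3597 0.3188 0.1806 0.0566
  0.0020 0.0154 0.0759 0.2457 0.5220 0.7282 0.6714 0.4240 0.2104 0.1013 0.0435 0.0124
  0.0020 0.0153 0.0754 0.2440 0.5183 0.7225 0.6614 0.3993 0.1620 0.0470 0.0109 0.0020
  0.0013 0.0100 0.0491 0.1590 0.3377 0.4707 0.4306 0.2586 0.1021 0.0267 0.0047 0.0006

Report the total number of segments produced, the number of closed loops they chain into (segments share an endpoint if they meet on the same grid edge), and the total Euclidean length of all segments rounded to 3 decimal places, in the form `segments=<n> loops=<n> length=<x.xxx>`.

segments=20 loops=2 length=16.414

cell (0,7): code 0100 → (0.824,8.000)–(1.000,7.792)
cell (0,8): code 1100 → (0.651,9.000)–(0.824,8.000)
cell (0,9): code 1000 → (1.000,9.549)–(0.651,9.000)
cell (1,7): code 0110 → (1.000,7.792)–(2.000,7.259)
cell (1,9): code 1101 → (1.723,10.000)–(1.000,9.549)
cell (1,10): code 1000 → (2.000,10.118)–(1.723,10.000)
cell (2,7): code 0110 → (2.000,7.259)–(3.000,7.492)
cell (2,9): code 1011 → (3.000,9.660)–(2.319,10.000)
cell (2,10): code 0001 → (2.319,10.000)–(2.000,10.118)
cell (3,7): code 0010 → (3.000,7.492)–(3.424,8.000)
cell (3,8): code 0011 → (3.424,8.000)–(3.462,9.000)
cell (3,9): code 0001 → (3.462,9.000)–(3.000,9.660)
cell (4,4): code 0100 → (4.281,5.000)–(5.000,4.150)
cell (4,5): code 1100 → (4.416,6.000)–(4.281,5.000)
cell (4,6): code 1000 → (5.000,6.479)–(4.416,6.000)
cell (5,4): code 0110 → (5.000,4.150)–(6.000,4.170)
cell (5,6): code 1001 → (6.000,6.414)–(5.000,6.479)
cell (6,4): code 0010 → (6.000,4.170)–(6.673,5.000)
cell (6,5): code 0011 → (6.673,5.000)–(6.470,6.000)
cell (6,6): code 0001 → (6.470,6.000)–(6.000,6.414)
total: 20 segments, chained into 2 closed loop(s), length Σ = 16.414057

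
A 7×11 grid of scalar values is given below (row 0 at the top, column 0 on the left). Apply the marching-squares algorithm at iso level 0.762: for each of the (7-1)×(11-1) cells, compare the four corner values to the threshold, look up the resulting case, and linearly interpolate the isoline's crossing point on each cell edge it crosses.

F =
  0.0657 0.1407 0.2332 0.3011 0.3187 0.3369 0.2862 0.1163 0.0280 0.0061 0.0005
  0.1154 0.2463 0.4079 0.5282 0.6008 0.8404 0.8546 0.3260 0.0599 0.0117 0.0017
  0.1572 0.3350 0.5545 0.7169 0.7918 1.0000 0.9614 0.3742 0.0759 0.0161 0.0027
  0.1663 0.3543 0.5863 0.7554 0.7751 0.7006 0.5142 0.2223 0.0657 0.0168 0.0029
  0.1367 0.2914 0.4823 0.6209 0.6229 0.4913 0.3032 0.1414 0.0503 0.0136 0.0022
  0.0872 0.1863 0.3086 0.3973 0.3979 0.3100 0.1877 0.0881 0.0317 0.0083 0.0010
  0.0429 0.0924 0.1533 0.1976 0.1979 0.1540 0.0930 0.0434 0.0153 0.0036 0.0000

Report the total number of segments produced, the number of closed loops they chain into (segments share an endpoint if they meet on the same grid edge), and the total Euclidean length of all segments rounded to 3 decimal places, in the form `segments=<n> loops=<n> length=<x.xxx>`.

segments=12 loops=1 length=8.492

cell (0,4): code 0100 → (0.844,5.000)–(1.000,4.673)
cell (0,5): code 1100 → (0.837,6.000)–(0.844,5.000)
cell (0,6): code 1000 → (1.000,6.175)–(0.837,6.000)
cell (1,3): code 0100 → (1.844,4.000)–(2.000,3.602)
cell (1,4): code 1110 → (1.000,4.673)–(1.844,4.000)
cell (1,6): code 1001 → (2.000,6.340)–(1.000,6.175)
cell (2,3): code 0110 → (2.000,3.602)–(3.000,3.335)
cell (2,4): code 1011 → (3.000,4.176)–(2.795,5.000)
cell (2,5): code 0011 → (2.795,5.000)–(2.446,6.000)
cell (2,6): code 0001 → (2.446,6.000)–(2.000,6.340)
cell (3,3): code 0010 → (3.000,3.335)–(3.086,4.000)
cell (3,4): code 0001 → (3.086,4.000)–(3.000,4.176)
total: 12 segments, chained into 1 closed loop(s), length Σ = 8.492016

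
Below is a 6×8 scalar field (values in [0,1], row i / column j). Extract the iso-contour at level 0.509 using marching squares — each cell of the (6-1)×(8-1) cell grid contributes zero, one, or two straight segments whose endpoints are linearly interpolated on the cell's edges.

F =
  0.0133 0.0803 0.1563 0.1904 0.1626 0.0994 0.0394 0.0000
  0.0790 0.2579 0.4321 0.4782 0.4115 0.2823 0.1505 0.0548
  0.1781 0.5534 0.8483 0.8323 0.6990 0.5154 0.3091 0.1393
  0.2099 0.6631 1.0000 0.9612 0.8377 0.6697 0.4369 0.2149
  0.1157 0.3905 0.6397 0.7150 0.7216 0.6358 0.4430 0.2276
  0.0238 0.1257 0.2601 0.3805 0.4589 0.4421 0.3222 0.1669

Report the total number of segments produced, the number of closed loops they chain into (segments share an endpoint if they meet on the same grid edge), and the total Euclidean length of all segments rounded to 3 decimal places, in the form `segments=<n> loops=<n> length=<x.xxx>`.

segments=16 loops=1 length=13.802

cell (1,0): code 0100 → (1.850,1.000)–(2.000,0.882)
cell (1,1): code 1100 → (1.185,2.000)–(1.850,1.000)
cell (1,2): code 1100 → (1.087,3.000)–(1.185,2.000)
cell (1,3): code 1100 → (1.339,4.000)–(1.087,3.000)
cell (1,4): code 1100 → (1.973,5.000)–(1.339,4.000)
cell (1,5): code 1000 → (2.000,5.031)–(1.973,5.000)
cell (2,0): code 0110 → (2.000,0.882)–(3.000,0.660)
cell (2,5): code 1001 → (3.000,5.690)–(2.000,5.031)
cell (3,0): code 0010 → (3.000,0.660)–(3.565,1.000)
cell (3,1): code 0111 → (3.565,1.000)–(4.000,1.476)
cell (3,5): code 1001 → (4.000,5.658)–(3.000,5.690)
cell (4,1): code 0010 → (4.000,1.476)–(4.344,2.000)
cell (4,2): code 0011 → (4.344,2.000)–(4.616,3.000)
cell (4,3): code 0011 → (4.616,3.000)–(4.809,4.000)
cell (4,4): code 0011 → (4.809,4.000)–(4.655,5.000)
cell (4,5): code 0001 → (4.655,5.000)–(4.000,5.658)
total: 16 segments, chained into 1 closed loop(s), length Σ = 13.801885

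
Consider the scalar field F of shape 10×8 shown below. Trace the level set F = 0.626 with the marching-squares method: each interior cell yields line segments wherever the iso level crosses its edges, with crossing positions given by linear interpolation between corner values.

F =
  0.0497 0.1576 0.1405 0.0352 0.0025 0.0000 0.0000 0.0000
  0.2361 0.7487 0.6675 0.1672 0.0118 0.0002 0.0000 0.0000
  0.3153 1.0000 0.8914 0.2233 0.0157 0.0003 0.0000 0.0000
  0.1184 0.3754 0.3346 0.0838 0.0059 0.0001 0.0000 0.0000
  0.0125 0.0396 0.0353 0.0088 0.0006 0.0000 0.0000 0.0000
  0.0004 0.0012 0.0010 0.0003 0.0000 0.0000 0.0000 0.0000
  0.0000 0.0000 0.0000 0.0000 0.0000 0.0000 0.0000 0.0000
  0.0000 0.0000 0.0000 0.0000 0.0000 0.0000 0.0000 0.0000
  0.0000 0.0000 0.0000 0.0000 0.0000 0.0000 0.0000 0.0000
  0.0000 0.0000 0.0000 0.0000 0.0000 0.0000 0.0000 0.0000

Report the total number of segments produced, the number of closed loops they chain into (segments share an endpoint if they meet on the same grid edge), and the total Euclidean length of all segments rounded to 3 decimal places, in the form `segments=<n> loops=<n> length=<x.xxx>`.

cell (0,0): code 0100 → (0.792,1.000)–(1.000,0.761)
cell (0,1): code 1100 → (0.921,2.000)–(0.792,1.000)
cell (0,2): code 1000 → (1.000,2.083)–(0.921,2.000)
cell (1,0): code 0110 → (1.000,0.761)–(2.000,0.454)
cell (1,2): code 1001 → (2.000,2.397)–(1.000,2.083)
cell (2,0): code 0010 → (2.000,0.454)–(2.599,1.000)
cell (2,1): code 0011 → (2.599,1.000)–(2.477,2.000)
cell (2,2): code 0001 → (2.477,2.000)–(2.000,2.397)
total: 8 segments, chained into 1 closed loop(s), length Σ = 5.972139

segments=8 loops=1 length=5.972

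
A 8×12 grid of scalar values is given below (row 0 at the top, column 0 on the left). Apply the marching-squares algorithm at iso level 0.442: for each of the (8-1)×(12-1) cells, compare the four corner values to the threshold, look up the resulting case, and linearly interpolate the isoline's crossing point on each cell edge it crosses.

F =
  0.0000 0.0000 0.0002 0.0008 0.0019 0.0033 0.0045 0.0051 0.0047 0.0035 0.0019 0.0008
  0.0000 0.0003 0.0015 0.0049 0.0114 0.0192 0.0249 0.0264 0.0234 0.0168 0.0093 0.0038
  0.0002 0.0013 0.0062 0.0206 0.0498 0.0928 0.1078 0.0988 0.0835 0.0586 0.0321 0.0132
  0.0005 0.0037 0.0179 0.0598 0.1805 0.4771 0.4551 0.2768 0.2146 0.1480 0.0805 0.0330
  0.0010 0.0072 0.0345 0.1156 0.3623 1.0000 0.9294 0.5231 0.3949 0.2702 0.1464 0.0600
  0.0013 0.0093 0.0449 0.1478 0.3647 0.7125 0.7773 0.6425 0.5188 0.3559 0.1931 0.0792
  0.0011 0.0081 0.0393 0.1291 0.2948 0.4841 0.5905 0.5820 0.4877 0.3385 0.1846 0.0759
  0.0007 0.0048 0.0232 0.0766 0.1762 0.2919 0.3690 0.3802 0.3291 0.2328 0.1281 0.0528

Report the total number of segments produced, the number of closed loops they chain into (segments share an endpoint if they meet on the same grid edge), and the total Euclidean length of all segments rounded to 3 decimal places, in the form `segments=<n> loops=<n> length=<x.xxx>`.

cell (2,4): code 0100 → (2.909,5.000)–(3.000,4.882)
cell (2,5): code 1100 → (2.962,6.000)–(2.909,5.000)
cell (2,6): code 1000 → (3.000,6.073)–(2.962,6.000)
cell (3,4): code 0110 → (3.000,4.882)–(4.000,4.125)
cell (3,6): code 1101 → (3.671,7.000)–(3.000,6.073)
cell (3,7): code 1000 → (4.000,7.633)–(3.671,7.000)
cell (4,4): code 0110 → (4.000,4.125)–(5.000,4.222)
cell (4,7): code 1101 → (4.380,8.000)–(4.000,7.633)
cell (4,8): code 1000 → (5.000,8.471)–(4.380,8.000)
cell (5,4): code 0110 → (5.000,4.222)–(6.000,4.778)
cell (5,8): code 1001 → (6.000,8.306)–(5.000,8.471)
cell (6,4): code 0010 → (6.000,4.778)–(6.219,5.000)
cell (6,5): code 0011 → (6.219,5.000)–(6.670,6.000)
cell (6,6): code 0011 → (6.670,6.000)–(6.694,7.000)
cell (6,7): code 0011 → (6.694,7.000)–(6.288,8.000)
cell (6,8): code 0001 → (6.288,8.000)–(6.000,8.306)
total: 16 segments, chained into 1 closed loop(s), length Σ = 12.723333

segments=16 loops=1 length=12.723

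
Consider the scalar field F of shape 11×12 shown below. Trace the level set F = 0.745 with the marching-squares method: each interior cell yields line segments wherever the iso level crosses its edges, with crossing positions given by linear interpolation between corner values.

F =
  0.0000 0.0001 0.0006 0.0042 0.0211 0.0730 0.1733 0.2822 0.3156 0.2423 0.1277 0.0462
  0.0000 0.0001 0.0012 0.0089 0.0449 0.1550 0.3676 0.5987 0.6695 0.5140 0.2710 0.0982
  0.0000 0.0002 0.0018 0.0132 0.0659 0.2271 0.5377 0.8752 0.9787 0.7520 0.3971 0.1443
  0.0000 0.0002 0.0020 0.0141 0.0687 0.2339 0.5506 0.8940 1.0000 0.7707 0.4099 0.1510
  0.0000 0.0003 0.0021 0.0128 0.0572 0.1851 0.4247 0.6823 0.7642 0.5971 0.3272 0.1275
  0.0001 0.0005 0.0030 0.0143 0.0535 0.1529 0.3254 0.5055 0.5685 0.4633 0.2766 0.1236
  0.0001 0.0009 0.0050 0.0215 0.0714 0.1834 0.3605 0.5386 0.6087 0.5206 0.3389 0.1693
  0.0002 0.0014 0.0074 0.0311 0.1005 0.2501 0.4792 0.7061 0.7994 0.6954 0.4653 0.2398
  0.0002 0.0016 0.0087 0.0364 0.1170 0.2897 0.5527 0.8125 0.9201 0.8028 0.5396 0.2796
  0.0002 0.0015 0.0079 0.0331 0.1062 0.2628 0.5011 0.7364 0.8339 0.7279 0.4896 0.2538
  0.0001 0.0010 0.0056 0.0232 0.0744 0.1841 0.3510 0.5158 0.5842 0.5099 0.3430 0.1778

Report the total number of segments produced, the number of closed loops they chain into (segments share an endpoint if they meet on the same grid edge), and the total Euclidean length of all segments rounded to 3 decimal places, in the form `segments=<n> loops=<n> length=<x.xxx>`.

cell (1,6): code 0100 → (1.529,7.000)–(2.000,6.614)
cell (1,7): code 1100 → (1.244,8.000)–(1.529,7.000)
cell (1,8): code 1100 → (1.971,9.000)–(1.244,8.000)
cell (1,9): code 1000 → (2.000,9.020)–(1.971,9.000)
cell (2,6): code 0110 → (2.000,6.614)–(3.000,6.566)
cell (2,9): code 1001 → (3.000,9.071)–(2.000,9.020)
cell (3,6): code 0010 → (3.000,6.566)–(3.704,7.000)
cell (3,7): code 0111 → (3.704,7.000)–(4.000,7.766)
cell (3,8): code 1011 → (4.000,8.115)–(3.148,9.000)
cell (3,9): code 0001 → (3.148,9.000)–(3.000,9.071)
cell (4,7): code 0010 → (4.000,7.766)–(4.098,8.000)
cell (4,8): code 0001 → (4.098,8.000)–(4.000,8.115)
cell (6,7): code 0100 → (6.715,8.000)–(7.000,7.417)
cell (6,8): code 1000 → (7.000,8.523)–(6.715,8.000)
cell (7,6): code 0100 → (7.366,7.000)–(8.000,6.740)
cell (7,7): code 1110 → (7.000,7.417)–(7.366,7.000)
cell (7,8): code 1101 → (7.462,9.000)–(7.000,8.523)
cell (7,9): code 1000 → (8.000,9.220)–(7.462,9.000)
cell (8,6): code 0010 → (8.000,6.740)–(8.887,7.000)
cell (8,7): code 0111 → (8.887,7.000)–(9.000,7.088)
cell (8,8): code 1011 → (9.000,8.839)–(8.772,9.000)
cell (8,9): code 0001 → (8.772,9.000)–(8.000,9.220)
cell (9,7): code 0010 → (9.000,7.088)–(9.356,8.000)
cell (9,8): code 0001 → (9.356,8.000)–(9.000,8.839)
total: 24 segments, chained into 2 closed loop(s), length Σ = 16.137700

segments=24 loops=2 length=16.138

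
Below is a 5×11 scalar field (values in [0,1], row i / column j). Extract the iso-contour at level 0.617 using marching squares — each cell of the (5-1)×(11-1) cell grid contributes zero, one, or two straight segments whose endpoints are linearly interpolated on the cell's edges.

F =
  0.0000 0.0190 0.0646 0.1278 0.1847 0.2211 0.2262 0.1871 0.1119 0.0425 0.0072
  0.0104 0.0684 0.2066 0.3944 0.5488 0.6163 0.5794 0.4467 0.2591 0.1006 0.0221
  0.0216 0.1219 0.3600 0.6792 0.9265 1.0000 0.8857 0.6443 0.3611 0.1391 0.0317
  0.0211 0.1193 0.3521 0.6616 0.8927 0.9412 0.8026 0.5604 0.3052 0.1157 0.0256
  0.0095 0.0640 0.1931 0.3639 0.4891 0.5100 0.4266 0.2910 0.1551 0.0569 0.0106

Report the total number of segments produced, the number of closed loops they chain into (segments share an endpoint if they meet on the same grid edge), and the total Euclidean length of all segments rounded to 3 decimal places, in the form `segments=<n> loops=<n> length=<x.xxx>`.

cell (1,2): code 0100 → (1.782,3.000)–(2.000,2.805)
cell (1,3): code 1100 → (1.181,4.000)–(1.782,3.000)
cell (1,4): code 1100 → (1.002,5.000)–(1.181,4.000)
cell (1,5): code 1100 → (1.123,6.000)–(1.002,5.000)
cell (1,6): code 1100 → (1.862,7.000)–(1.123,6.000)
cell (1,7): code 1000 → (2.000,7.096)–(1.862,7.000)
cell (2,2): code 0110 → (2.000,2.805)–(3.000,2.856)
cell (2,6): code 1011 → (3.000,6.766)–(2.325,7.000)
cell (2,7): code 0001 → (2.325,7.000)–(2.000,7.096)
cell (3,2): code 0010 → (3.000,2.856)–(3.150,3.000)
cell (3,3): code 0011 → (3.150,3.000)–(3.683,4.000)
cell (3,4): code 0011 → (3.683,4.000)–(3.752,5.000)
cell (3,5): code 0011 → (3.752,5.000)–(3.494,6.000)
cell (3,6): code 0001 → (3.494,6.000)–(3.000,6.766)
total: 14 segments, chained into 1 closed loop(s), length Σ = 11.236973

segments=14 loops=1 length=11.237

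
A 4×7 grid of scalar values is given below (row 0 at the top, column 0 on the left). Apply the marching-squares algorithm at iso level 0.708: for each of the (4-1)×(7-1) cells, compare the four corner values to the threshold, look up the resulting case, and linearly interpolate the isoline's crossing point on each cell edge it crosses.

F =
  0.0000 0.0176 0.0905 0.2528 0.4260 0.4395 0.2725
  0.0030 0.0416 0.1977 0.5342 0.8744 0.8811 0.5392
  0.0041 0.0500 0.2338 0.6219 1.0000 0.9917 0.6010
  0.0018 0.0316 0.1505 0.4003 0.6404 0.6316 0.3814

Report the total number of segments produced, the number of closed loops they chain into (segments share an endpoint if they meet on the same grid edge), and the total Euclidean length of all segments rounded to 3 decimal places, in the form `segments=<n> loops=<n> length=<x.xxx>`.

cell (0,3): code 0100 → (0.629,4.000)–(1.000,3.511)
cell (0,4): code 1100 → (0.608,5.000)–(0.629,4.000)
cell (0,5): code 1000 → (1.000,5.506)–(0.608,5.000)
cell (1,3): code 0110 → (1.000,3.511)–(2.000,3.228)
cell (1,5): code 1001 → (2.000,5.726)–(1.000,5.506)
cell (2,3): code 0010 → (2.000,3.228)–(2.812,4.000)
cell (2,4): code 0011 → (2.812,4.000)–(2.788,5.000)
cell (2,5): code 0001 → (2.788,5.000)–(2.000,5.726)
total: 8 segments, chained into 1 closed loop(s), length Σ = 7.510016

segments=8 loops=1 length=7.510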